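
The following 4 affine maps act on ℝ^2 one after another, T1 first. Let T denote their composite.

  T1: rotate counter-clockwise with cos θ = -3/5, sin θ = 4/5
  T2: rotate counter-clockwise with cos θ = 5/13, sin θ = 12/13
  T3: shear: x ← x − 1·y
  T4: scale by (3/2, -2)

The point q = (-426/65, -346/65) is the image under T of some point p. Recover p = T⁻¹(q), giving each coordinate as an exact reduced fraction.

p = (1, -3)

T1 = [-3/5 -4/5 0; 4/5 -3/5 0; 0 0 1]
T2·T1 = [-63/65 16/65 0; -16/65 -63/65 0; 0 0 1]
T3·…·T1 = [-47/65 79/65 0; -16/65 -63/65 0; 0 0 1]
T4·…·T1 = [-141/130 237/130 0; 32/65 126/65 0; 0 0 1]
det M = -3; M⁻¹ = [-42/65 79/130 0; 32/195 47/130 0; 0 0 1]
M⁻¹ · (-426/65, -346/65)ᵀ = (1, -3)ᵀ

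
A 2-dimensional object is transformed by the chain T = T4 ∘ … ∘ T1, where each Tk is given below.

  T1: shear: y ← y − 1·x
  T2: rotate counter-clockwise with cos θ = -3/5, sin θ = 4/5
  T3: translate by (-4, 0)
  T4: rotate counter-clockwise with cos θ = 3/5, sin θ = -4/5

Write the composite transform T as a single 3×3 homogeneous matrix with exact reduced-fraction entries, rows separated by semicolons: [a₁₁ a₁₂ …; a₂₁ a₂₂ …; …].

T1 = [1 0 0; -1 1 0; 0 0 1]
T2·T1 = [1/5 -4/5 0; 7/5 -3/5 0; 0 0 1]
T3·…·T1 = [1/5 -4/5 -4; 7/5 -3/5 0; 0 0 1]
T4·…·T1 = [31/25 -24/25 -12/5; 17/25 7/25 16/5; 0 0 1]

T = [31/25 -24/25 -12/5; 17/25 7/25 16/5; 0 0 1]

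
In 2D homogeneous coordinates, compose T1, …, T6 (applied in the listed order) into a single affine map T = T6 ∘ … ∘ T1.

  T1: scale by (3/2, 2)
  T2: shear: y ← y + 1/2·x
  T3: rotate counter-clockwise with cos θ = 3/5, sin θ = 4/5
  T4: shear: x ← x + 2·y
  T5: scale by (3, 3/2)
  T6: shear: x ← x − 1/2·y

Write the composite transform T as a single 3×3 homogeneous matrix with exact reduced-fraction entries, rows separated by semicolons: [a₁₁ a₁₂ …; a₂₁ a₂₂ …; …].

T = [153/16 3/2 0; 99/40 9/5 0; 0 0 1]

T1 = [3/2 0 0; 0 2 0; 0 0 1]
T2·T1 = [3/2 0 0; 3/4 2 0; 0 0 1]
T3·…·T1 = [3/10 -8/5 0; 33/20 6/5 0; 0 0 1]
T4·…·T1 = [18/5 4/5 0; 33/20 6/5 0; 0 0 1]
T5·…·T1 = [54/5 12/5 0; 99/40 9/5 0; 0 0 1]
T6·…·T1 = [153/16 3/2 0; 99/40 9/5 0; 0 0 1]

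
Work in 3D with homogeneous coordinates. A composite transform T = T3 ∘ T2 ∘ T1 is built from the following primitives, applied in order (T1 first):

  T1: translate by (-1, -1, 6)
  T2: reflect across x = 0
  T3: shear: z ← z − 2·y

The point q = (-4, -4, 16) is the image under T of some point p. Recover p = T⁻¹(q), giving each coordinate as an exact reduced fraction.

p = (5, -3, 2)

T1 = [1 0 0 -1; 0 1 0 -1; 0 0 1 6; 0 0 0 1]
T2·T1 = [-1 0 0 1; 0 1 0 -1; 0 0 1 6; 0 0 0 1]
T3·…·T1 = [-1 0 0 1; 0 1 0 -1; 0 -2 1 8; 0 0 0 1]
det M = -1; M⁻¹ = [-1 0 0 1; 0 1 0 1; 0 2 1 -6; 0 0 0 1]
M⁻¹ · (-4, -4, 16)ᵀ = (5, -3, 2)ᵀ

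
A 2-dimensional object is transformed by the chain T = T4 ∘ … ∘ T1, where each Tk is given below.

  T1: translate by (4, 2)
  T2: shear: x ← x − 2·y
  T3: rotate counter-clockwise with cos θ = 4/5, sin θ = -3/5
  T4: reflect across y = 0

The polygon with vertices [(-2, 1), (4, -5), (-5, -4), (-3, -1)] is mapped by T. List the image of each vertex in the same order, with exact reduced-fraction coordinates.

T1 translate by (4, 2): (-2, 1) → (2, 3); (4, -5) → (8, -3); (-5, -4) → (-1, -2); (-3, -1) → (1, 1)
T2 shear: x ← x − 2·y: (2, 3) → (-4, 3); (8, -3) → (14, -3); (-1, -2) → (3, -2); (1, 1) → (-1, 1)
T3 rotate counter-clockwise with cos θ = 4/5, sin θ = -3/5: (-4, 3) → (-7/5, 24/5); (14, -3) → (47/5, -54/5); (3, -2) → (6/5, -17/5); (-1, 1) → (-1/5, 7/5)
T4 reflect across y = 0: (-7/5, 24/5) → (-7/5, -24/5); (47/5, -54/5) → (47/5, 54/5); (6/5, -17/5) → (6/5, 17/5); (-1/5, 7/5) → (-1/5, -7/5)

image vertices: (-7/5, -24/5), (47/5, 54/5), (6/5, 17/5), (-1/5, -7/5)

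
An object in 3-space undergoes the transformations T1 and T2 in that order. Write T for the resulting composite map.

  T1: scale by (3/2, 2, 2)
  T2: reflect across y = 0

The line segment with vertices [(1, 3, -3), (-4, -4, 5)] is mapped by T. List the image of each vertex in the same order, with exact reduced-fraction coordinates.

image vertices: (3/2, -6, -6), (-6, 8, 10)

T1 scale by (3/2, 2, 2): (1, 3, -3) → (3/2, 6, -6); (-4, -4, 5) → (-6, -8, 10)
T2 reflect across y = 0: (3/2, 6, -6) → (3/2, -6, -6); (-6, -8, 10) → (-6, 8, 10)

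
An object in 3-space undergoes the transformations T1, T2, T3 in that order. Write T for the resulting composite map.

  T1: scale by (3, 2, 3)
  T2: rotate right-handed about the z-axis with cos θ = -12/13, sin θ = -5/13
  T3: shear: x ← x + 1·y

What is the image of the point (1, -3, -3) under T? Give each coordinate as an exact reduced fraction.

T(p) = (-9/13, 57/13, -9)

T1 scale by (3, 2, 3): (1, -3, -3) → (3, -6, -9)
T2 rotate right-handed about the z-axis with cos θ = -12/13, sin θ = -5/13: (3, -6, -9) → (-66/13, 57/13, -9)
T3 shear: x ← x + 1·y: (-66/13, 57/13, -9) → (-9/13, 57/13, -9)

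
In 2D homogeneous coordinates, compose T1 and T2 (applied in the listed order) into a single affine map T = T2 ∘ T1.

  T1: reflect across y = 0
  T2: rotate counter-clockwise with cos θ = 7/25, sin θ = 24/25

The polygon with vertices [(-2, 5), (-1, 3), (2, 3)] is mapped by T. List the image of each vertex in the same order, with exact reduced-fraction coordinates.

image vertices: (106/25, -83/25), (13/5, -9/5), (86/25, 27/25)

T1 reflect across y = 0: (-2, 5) → (-2, -5); (-1, 3) → (-1, -3); (2, 3) → (2, -3)
T2 rotate counter-clockwise with cos θ = 7/25, sin θ = 24/25: (-2, -5) → (106/25, -83/25); (-1, -3) → (13/5, -9/5); (2, -3) → (86/25, 27/25)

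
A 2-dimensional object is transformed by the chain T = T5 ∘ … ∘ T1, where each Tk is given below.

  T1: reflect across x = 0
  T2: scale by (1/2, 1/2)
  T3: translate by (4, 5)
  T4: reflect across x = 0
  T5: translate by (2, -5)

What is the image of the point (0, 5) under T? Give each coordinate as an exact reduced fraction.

T1 reflect across x = 0: (0, 5) → (0, 5)
T2 scale by (1/2, 1/2): (0, 5) → (0, 5/2)
T3 translate by (4, 5): (0, 5/2) → (4, 15/2)
T4 reflect across x = 0: (4, 15/2) → (-4, 15/2)
T5 translate by (2, -5): (-4, 15/2) → (-2, 5/2)

T(p) = (-2, 5/2)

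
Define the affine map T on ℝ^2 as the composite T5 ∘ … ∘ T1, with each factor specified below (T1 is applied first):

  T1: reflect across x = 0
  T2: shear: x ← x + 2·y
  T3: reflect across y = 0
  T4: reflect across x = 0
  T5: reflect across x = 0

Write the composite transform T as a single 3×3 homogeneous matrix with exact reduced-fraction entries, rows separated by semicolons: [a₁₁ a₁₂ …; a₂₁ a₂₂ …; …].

T1 = [-1 0 0; 0 1 0; 0 0 1]
T2·T1 = [-1 2 0; 0 1 0; 0 0 1]
T3·…·T1 = [-1 2 0; 0 -1 0; 0 0 1]
T4·…·T1 = [1 -2 0; 0 -1 0; 0 0 1]
T5·…·T1 = [-1 2 0; 0 -1 0; 0 0 1]

T = [-1 2 0; 0 -1 0; 0 0 1]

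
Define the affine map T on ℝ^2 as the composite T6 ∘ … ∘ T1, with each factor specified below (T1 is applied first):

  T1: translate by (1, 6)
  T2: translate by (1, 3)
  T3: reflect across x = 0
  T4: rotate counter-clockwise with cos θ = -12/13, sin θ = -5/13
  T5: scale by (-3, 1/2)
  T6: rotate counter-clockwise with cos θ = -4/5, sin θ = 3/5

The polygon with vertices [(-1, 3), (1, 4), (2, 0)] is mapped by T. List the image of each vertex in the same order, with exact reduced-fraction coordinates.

image vertices: (33/2, -74/13), (219/10, -627/65), (96/5, -661/65)

T1 translate by (1, 6): (-1, 3) → (0, 9); (1, 4) → (2, 10); (2, 0) → (3, 6)
T2 translate by (1, 3): (0, 9) → (1, 12); (2, 10) → (3, 13); (3, 6) → (4, 9)
T3 reflect across x = 0: (1, 12) → (-1, 12); (3, 13) → (-3, 13); (4, 9) → (-4, 9)
T4 rotate counter-clockwise with cos θ = -12/13, sin θ = -5/13: (-1, 12) → (72/13, -139/13); (-3, 13) → (101/13, -141/13); (-4, 9) → (93/13, -88/13)
T5 scale by (-3, 1/2): (72/13, -139/13) → (-216/13, -139/26); (101/13, -141/13) → (-303/13, -141/26); (93/13, -88/13) → (-279/13, -44/13)
T6 rotate counter-clockwise with cos θ = -4/5, sin θ = 3/5: (-216/13, -139/26) → (33/2, -74/13); (-303/13, -141/26) → (219/10, -627/65); (-279/13, -44/13) → (96/5, -661/65)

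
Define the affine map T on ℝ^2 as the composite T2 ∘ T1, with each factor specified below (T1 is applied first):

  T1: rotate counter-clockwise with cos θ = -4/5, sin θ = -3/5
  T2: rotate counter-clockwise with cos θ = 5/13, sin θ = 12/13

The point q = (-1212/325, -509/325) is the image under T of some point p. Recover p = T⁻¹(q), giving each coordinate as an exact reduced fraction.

p = (3/5, -4)

T1 = [-4/5 3/5 0; -3/5 -4/5 0; 0 0 1]
T2·T1 = [16/65 63/65 0; -63/65 16/65 0; 0 0 1]
det M = 1; M⁻¹ = [16/65 -63/65 0; 63/65 16/65 0; 0 0 1]
M⁻¹ · (-1212/325, -509/325)ᵀ = (3/5, -4)ᵀ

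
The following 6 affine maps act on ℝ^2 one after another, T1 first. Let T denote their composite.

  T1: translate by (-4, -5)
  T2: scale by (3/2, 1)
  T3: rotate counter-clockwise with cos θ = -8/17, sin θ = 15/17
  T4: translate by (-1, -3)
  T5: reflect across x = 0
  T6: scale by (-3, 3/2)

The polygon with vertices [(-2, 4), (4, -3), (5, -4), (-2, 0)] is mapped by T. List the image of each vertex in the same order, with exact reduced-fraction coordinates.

image vertices: (210/17, -267/17), (309/17, 39/34), (318/17, 261/68), (390/17, -219/17)

T1 translate by (-4, -5): (-2, 4) → (-6, -1); (4, -3) → (0, -8); (5, -4) → (1, -9); (-2, 0) → (-6, -5)
T2 scale by (3/2, 1): (-6, -1) → (-9, -1); (0, -8) → (0, -8); (1, -9) → (3/2, -9); (-6, -5) → (-9, -5)
T3 rotate counter-clockwise with cos θ = -8/17, sin θ = 15/17: (-9, -1) → (87/17, -127/17); (0, -8) → (120/17, 64/17); (3/2, -9) → (123/17, 189/34); (-9, -5) → (147/17, -95/17)
T4 translate by (-1, -3): (87/17, -127/17) → (70/17, -178/17); (120/17, 64/17) → (103/17, 13/17); (123/17, 189/34) → (106/17, 87/34); (147/17, -95/17) → (130/17, -146/17)
T5 reflect across x = 0: (70/17, -178/17) → (-70/17, -178/17); (103/17, 13/17) → (-103/17, 13/17); (106/17, 87/34) → (-106/17, 87/34); (130/17, -146/17) → (-130/17, -146/17)
T6 scale by (-3, 3/2): (-70/17, -178/17) → (210/17, -267/17); (-103/17, 13/17) → (309/17, 39/34); (-106/17, 87/34) → (318/17, 261/68); (-130/17, -146/17) → (390/17, -219/17)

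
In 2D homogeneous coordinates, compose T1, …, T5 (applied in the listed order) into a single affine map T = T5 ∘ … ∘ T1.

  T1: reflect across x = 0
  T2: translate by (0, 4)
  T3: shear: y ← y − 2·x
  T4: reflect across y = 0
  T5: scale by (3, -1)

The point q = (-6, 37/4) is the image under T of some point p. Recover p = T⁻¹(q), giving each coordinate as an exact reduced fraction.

T1 = [-1 0 0; 0 1 0; 0 0 1]
T2·T1 = [-1 0 0; 0 1 4; 0 0 1]
T3·…·T1 = [-1 0 0; 2 1 4; 0 0 1]
T4·…·T1 = [-1 0 0; -2 -1 -4; 0 0 1]
T5·…·T1 = [-3 0 0; 2 1 4; 0 0 1]
det M = -3; M⁻¹ = [-1/3 0 0; 2/3 1 -4; 0 0 1]
M⁻¹ · (-6, 37/4)ᵀ = (2, 5/4)ᵀ

p = (2, 5/4)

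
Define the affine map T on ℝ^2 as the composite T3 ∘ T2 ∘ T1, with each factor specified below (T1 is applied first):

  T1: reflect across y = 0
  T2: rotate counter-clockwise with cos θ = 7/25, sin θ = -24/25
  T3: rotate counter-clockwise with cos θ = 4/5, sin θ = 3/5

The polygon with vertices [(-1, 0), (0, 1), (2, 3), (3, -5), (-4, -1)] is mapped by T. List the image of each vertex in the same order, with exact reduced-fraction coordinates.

T1 reflect across y = 0: (-1, 0) → (-1, 0); (0, 1) → (0, -1); (2, 3) → (2, -3); (3, -5) → (3, 5); (-4, -1) → (-4, 1)
T2 rotate counter-clockwise with cos θ = 7/25, sin θ = -24/25: (-1, 0) → (-7/25, 24/25); (0, -1) → (-24/25, -7/25); (2, -3) → (-58/25, -69/25); (3, 5) → (141/25, -37/25); (-4, 1) → (-4/25, 103/25)
T3 rotate counter-clockwise with cos θ = 4/5, sin θ = 3/5: (-7/25, 24/25) → (-4/5, 3/5); (-24/25, -7/25) → (-3/5, -4/5); (-58/25, -69/25) → (-1/5, -18/5); (141/25, -37/25) → (27/5, 11/5); (-4/25, 103/25) → (-13/5, 16/5)

image vertices: (-4/5, 3/5), (-3/5, -4/5), (-1/5, -18/5), (27/5, 11/5), (-13/5, 16/5)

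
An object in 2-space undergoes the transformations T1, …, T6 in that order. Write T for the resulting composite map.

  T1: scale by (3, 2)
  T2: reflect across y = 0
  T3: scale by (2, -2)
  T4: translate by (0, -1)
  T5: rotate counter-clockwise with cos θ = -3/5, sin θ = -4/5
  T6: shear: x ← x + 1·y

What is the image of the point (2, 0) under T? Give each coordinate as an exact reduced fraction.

T(p) = (-17, -9)

T1 scale by (3, 2): (2, 0) → (6, 0)
T2 reflect across y = 0: (6, 0) → (6, 0)
T3 scale by (2, -2): (6, 0) → (12, 0)
T4 translate by (0, -1): (12, 0) → (12, -1)
T5 rotate counter-clockwise with cos θ = -3/5, sin θ = -4/5: (12, -1) → (-8, -9)
T6 shear: x ← x + 1·y: (-8, -9) → (-17, -9)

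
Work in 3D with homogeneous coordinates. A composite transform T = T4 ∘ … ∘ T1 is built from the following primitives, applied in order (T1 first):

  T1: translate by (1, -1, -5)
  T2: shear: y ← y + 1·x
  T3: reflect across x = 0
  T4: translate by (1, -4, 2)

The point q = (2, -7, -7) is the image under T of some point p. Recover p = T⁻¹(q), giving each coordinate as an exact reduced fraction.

T1 = [1 0 0 1; 0 1 0 -1; 0 0 1 -5; 0 0 0 1]
T2·T1 = [1 0 0 1; 1 1 0 0; 0 0 1 -5; 0 0 0 1]
T3·…·T1 = [-1 0 0 -1; 1 1 0 0; 0 0 1 -5; 0 0 0 1]
T4·…·T1 = [-1 0 0 0; 1 1 0 -4; 0 0 1 -3; 0 0 0 1]
det M = -1; M⁻¹ = [-1 0 0 0; 1 1 0 4; 0 0 1 3; 0 0 0 1]
M⁻¹ · (2, -7, -7)ᵀ = (-2, -1, -4)ᵀ

p = (-2, -1, -4)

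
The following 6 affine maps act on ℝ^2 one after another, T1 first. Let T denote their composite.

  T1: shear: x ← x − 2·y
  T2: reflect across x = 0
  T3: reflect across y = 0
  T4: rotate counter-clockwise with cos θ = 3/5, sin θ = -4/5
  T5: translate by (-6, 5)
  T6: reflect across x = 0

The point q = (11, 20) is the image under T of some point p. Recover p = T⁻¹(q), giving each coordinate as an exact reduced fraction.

T1 = [1 -2 0; 0 1 0; 0 0 1]
T2·T1 = [-1 2 0; 0 1 0; 0 0 1]
T3·…·T1 = [-1 2 0; 0 -1 0; 0 0 1]
T4·…·T1 = [-3/5 2/5 0; 4/5 -11/5 0; 0 0 1]
T5·…·T1 = [-3/5 2/5 -6; 4/5 -11/5 5; 0 0 1]
T6·…·T1 = [3/5 -2/5 6; 4/5 -11/5 5; 0 0 1]
det M = -1; M⁻¹ = [11/5 -2/5 -56/5; 4/5 -3/5 -9/5; 0 0 1]
M⁻¹ · (11, 20)ᵀ = (5, -5)ᵀ

p = (5, -5)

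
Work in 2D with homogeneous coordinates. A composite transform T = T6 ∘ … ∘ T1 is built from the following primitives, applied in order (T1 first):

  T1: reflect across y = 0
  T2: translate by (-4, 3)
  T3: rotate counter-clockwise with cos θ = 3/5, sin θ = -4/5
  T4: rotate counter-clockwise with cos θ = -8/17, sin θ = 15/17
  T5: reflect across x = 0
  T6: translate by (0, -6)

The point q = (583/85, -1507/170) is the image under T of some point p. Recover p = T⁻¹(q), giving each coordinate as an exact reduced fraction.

T1 = [1 0 0; 0 -1 0; 0 0 1]
T2·T1 = [1 0 -4; 0 -1 3; 0 0 1]
T3·…·T1 = [3/5 -4/5 0; -4/5 -3/5 5; 0 0 1]
T4·…·T1 = [36/85 77/85 -75/17; 77/85 -36/85 -40/17; 0 0 1]
T5·…·T1 = [-36/85 -77/85 75/17; 77/85 -36/85 -40/17; 0 0 1]
T6·…·T1 = [-36/85 -77/85 75/17; 77/85 -36/85 -142/17; 0 0 1]
det M = 1; M⁻¹ = [-36/85 77/85 802/85; -77/85 -36/85 39/85; 0 0 1]
M⁻¹ · (583/85, -1507/170)ᵀ = (-3/2, -2)ᵀ

p = (-3/2, -2)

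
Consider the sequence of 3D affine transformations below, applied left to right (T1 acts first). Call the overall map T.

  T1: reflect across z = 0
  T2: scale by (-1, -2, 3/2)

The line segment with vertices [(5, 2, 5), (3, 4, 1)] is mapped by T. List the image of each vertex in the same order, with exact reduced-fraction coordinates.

T1 reflect across z = 0: (5, 2, 5) → (5, 2, -5); (3, 4, 1) → (3, 4, -1)
T2 scale by (-1, -2, 3/2): (5, 2, -5) → (-5, -4, -15/2); (3, 4, -1) → (-3, -8, -3/2)

image vertices: (-5, -4, -15/2), (-3, -8, -3/2)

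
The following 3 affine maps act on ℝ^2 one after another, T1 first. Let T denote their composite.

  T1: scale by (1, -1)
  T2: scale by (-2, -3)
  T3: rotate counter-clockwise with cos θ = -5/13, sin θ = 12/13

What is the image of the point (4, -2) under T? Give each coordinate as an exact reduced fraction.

T1 scale by (1, -1): (4, -2) → (4, 2)
T2 scale by (-2, -3): (4, 2) → (-8, -6)
T3 rotate counter-clockwise with cos θ = -5/13, sin θ = 12/13: (-8, -6) → (112/13, -66/13)

T(p) = (112/13, -66/13)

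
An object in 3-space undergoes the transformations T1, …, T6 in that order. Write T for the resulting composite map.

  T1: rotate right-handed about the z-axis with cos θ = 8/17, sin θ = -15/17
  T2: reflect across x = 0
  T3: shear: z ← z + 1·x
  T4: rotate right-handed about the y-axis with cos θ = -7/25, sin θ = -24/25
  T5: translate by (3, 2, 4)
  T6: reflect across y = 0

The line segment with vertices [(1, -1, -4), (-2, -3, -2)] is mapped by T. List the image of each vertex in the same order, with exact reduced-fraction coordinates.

T1 rotate right-handed about the z-axis with cos θ = 8/17, sin θ = -15/17: (1, -1, -4) → (-7/17, -23/17, -4); (-2, -3, -2) → (-61/17, 6/17, -2)
T2 reflect across x = 0: (-7/17, -23/17, -4) → (7/17, -23/17, -4); (-61/17, 6/17, -2) → (61/17, 6/17, -2)
T3 shear: z ← z + 1·x: (7/17, -23/17, -4) → (7/17, -23/17, -61/17); (61/17, 6/17, -2) → (61/17, 6/17, 27/17)
T4 rotate right-handed about the y-axis with cos θ = -7/25, sin θ = -24/25: (7/17, -23/17, -61/17) → (283/85, -23/17, 7/5); (61/17, 6/17, 27/17) → (-43/17, 6/17, 3)
T5 translate by (3, 2, 4): (283/85, -23/17, 7/5) → (538/85, 11/17, 27/5); (-43/17, 6/17, 3) → (8/17, 40/17, 7)
T6 reflect across y = 0: (538/85, 11/17, 27/5) → (538/85, -11/17, 27/5); (8/17, 40/17, 7) → (8/17, -40/17, 7)

image vertices: (538/85, -11/17, 27/5), (8/17, -40/17, 7)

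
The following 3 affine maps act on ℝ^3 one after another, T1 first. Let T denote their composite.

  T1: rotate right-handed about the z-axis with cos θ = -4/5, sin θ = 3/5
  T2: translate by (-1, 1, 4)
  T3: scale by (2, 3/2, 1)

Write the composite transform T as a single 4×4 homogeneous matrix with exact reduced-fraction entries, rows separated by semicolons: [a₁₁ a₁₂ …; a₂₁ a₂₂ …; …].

T1 = [-4/5 -3/5 0 0; 3/5 -4/5 0 0; 0 0 1 0; 0 0 0 1]
T2·T1 = [-4/5 -3/5 0 -1; 3/5 -4/5 0 1; 0 0 1 4; 0 0 0 1]
T3·…·T1 = [-8/5 -6/5 0 -2; 9/10 -6/5 0 3/2; 0 0 1 4; 0 0 0 1]

T = [-8/5 -6/5 0 -2; 9/10 -6/5 0 3/2; 0 0 1 4; 0 0 0 1]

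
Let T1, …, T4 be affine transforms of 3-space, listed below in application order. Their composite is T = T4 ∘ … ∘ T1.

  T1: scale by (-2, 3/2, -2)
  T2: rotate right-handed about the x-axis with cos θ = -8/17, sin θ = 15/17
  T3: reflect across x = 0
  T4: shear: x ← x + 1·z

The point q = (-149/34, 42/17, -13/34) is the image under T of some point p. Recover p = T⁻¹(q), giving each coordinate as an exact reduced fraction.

T1 = [-2 0 0 0; 0 3/2 0 0; 0 0 -2 0; 0 0 0 1]
T2·T1 = [-2 0 0 0; 0 -12/17 30/17 0; 0 45/34 16/17 0; 0 0 0 1]
T3·…·T1 = [2 0 0 0; 0 -12/17 30/17 0; 0 45/34 16/17 0; 0 0 0 1]
T4·…·T1 = [2 45/34 16/17 0; 0 -12/17 30/17 0; 0 45/34 16/17 0; 0 0 0 1]
det M = -6; M⁻¹ = [1/2 0 -1/2 0; 0 -16/51 10/17 0; 0 15/34 4/17 0; 0 0 0 1]
M⁻¹ · (-149/34, 42/17, -13/34)ᵀ = (-2, -1, 1)ᵀ

p = (-2, -1, 1)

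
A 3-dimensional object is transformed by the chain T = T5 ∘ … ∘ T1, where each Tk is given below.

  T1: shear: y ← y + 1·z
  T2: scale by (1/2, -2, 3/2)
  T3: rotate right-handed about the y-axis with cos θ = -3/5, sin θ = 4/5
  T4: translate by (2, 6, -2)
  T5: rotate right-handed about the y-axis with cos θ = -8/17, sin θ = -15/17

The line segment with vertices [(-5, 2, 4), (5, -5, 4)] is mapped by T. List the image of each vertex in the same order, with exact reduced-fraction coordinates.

T1 shear: y ← y + 1·z: (-5, 2, 4) → (-5, 6, 4); (5, -5, 4) → (5, -1, 4)
T2 scale by (1/2, -2, 3/2): (-5, 6, 4) → (-5/2, -12, 6); (5, -1, 4) → (5/2, 2, 6)
T3 rotate right-handed about the y-axis with cos θ = -3/5, sin θ = 4/5: (-5/2, -12, 6) → (63/10, -12, -8/5); (5/2, 2, 6) → (33/10, 2, -28/5)
T4 translate by (2, 6, -2): (63/10, -12, -8/5) → (83/10, -6, -18/5); (33/10, 2, -28/5) → (53/10, 8, -38/5)
T5 rotate right-handed about the y-axis with cos θ = -8/17, sin θ = -15/17: (83/10, -6, -18/5) → (-62/85, -6, 1533/170); (53/10, 8, -38/5) → (358/85, 8, 1403/170)

image vertices: (-62/85, -6, 1533/170), (358/85, 8, 1403/170)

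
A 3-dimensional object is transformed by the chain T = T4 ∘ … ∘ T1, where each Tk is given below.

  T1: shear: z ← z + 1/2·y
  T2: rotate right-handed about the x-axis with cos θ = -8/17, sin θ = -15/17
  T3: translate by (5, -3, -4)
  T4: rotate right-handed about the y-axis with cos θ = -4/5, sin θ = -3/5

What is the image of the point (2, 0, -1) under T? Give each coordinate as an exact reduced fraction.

T1 shear: z ← z + 1/2·y: (2, 0, -1) → (2, 0, -1)
T2 rotate right-handed about the x-axis with cos θ = -8/17, sin θ = -15/17: (2, 0, -1) → (2, -15/17, 8/17)
T3 translate by (5, -3, -4): (2, -15/17, 8/17) → (7, -66/17, -60/17)
T4 rotate right-handed about the y-axis with cos θ = -4/5, sin θ = -3/5: (7, -66/17, -60/17) → (-296/85, -66/17, 597/85)

T(p) = (-296/85, -66/17, 597/85)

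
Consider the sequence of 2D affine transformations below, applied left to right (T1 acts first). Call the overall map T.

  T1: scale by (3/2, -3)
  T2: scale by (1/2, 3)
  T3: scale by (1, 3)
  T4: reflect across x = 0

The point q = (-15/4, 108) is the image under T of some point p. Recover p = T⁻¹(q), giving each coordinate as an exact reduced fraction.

p = (5, -4)

T1 = [3/2 0 0; 0 -3 0; 0 0 1]
T2·T1 = [3/4 0 0; 0 -9 0; 0 0 1]
T3·…·T1 = [3/4 0 0; 0 -27 0; 0 0 1]
T4·…·T1 = [-3/4 0 0; 0 -27 0; 0 0 1]
det M = 81/4; M⁻¹ = [-4/3 0 0; 0 -1/27 0; 0 0 1]
M⁻¹ · (-15/4, 108)ᵀ = (5, -4)ᵀ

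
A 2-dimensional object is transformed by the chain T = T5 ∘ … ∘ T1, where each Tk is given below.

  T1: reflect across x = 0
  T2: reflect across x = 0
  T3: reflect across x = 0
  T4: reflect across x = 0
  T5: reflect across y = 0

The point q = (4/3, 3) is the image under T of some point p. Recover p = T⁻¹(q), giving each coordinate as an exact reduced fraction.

p = (4/3, -3)

T1 = [-1 0 0; 0 1 0; 0 0 1]
T2·T1 = [1 0 0; 0 1 0; 0 0 1]
T3·…·T1 = [-1 0 0; 0 1 0; 0 0 1]
T4·…·T1 = [1 0 0; 0 1 0; 0 0 1]
T5·…·T1 = [1 0 0; 0 -1 0; 0 0 1]
det M = -1; M⁻¹ = [1 0 0; 0 -1 0; 0 0 1]
M⁻¹ · (4/3, 3)ᵀ = (4/3, -3)ᵀ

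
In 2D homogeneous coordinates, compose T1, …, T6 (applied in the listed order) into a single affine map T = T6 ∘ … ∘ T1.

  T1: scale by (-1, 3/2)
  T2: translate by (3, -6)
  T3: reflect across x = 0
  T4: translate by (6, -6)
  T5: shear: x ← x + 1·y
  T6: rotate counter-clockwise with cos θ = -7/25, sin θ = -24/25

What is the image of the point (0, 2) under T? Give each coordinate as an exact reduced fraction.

T(p) = (-174/25, 207/25)

T1 scale by (-1, 3/2): (0, 2) → (0, 3)
T2 translate by (3, -6): (0, 3) → (3, -3)
T3 reflect across x = 0: (3, -3) → (-3, -3)
T4 translate by (6, -6): (-3, -3) → (3, -9)
T5 shear: x ← x + 1·y: (3, -9) → (-6, -9)
T6 rotate counter-clockwise with cos θ = -7/25, sin θ = -24/25: (-6, -9) → (-174/25, 207/25)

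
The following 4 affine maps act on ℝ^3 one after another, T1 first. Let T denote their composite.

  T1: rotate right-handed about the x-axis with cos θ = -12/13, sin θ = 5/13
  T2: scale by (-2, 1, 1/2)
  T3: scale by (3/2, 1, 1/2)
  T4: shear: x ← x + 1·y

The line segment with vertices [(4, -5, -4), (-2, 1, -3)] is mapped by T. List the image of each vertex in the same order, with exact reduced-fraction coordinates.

image vertices: (-76/13, 80/13, 23/52), (81/13, 3/13, 41/52)

T1 rotate right-handed about the x-axis with cos θ = -12/13, sin θ = 5/13: (4, -5, -4) → (4, 80/13, 23/13); (-2, 1, -3) → (-2, 3/13, 41/13)
T2 scale by (-2, 1, 1/2): (4, 80/13, 23/13) → (-8, 80/13, 23/26); (-2, 3/13, 41/13) → (4, 3/13, 41/26)
T3 scale by (3/2, 1, 1/2): (-8, 80/13, 23/26) → (-12, 80/13, 23/52); (4, 3/13, 41/26) → (6, 3/13, 41/52)
T4 shear: x ← x + 1·y: (-12, 80/13, 23/52) → (-76/13, 80/13, 23/52); (6, 3/13, 41/52) → (81/13, 3/13, 41/52)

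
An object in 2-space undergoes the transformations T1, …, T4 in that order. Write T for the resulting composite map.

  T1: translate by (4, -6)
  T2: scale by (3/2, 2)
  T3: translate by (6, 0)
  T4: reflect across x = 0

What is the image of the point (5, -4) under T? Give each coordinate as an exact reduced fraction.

T1 translate by (4, -6): (5, -4) → (9, -10)
T2 scale by (3/2, 2): (9, -10) → (27/2, -20)
T3 translate by (6, 0): (27/2, -20) → (39/2, -20)
T4 reflect across x = 0: (39/2, -20) → (-39/2, -20)

T(p) = (-39/2, -20)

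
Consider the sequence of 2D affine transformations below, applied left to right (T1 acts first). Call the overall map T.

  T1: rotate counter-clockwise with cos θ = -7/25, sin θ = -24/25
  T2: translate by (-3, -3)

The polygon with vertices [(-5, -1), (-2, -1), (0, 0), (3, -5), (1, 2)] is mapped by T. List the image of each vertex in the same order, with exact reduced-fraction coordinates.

T1 rotate counter-clockwise with cos θ = -7/25, sin θ = -24/25: (-5, -1) → (11/25, 127/25); (-2, -1) → (-2/5, 11/5); (0, 0) → (0, 0); (3, -5) → (-141/25, -37/25); (1, 2) → (41/25, -38/25)
T2 translate by (-3, -3): (11/25, 127/25) → (-64/25, 52/25); (-2/5, 11/5) → (-17/5, -4/5); (0, 0) → (-3, -3); (-141/25, -37/25) → (-216/25, -112/25); (41/25, -38/25) → (-34/25, -113/25)

image vertices: (-64/25, 52/25), (-17/5, -4/5), (-3, -3), (-216/25, -112/25), (-34/25, -113/25)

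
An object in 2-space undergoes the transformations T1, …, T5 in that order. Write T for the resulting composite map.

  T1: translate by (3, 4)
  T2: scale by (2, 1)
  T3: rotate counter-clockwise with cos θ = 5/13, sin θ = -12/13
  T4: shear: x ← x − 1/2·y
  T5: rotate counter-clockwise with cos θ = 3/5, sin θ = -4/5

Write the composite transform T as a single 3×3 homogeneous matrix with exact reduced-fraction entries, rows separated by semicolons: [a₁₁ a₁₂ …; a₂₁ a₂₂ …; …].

T1 = [1 0 3; 0 1 4; 0 0 1]
T2·T1 = [2 0 6; 0 1 4; 0 0 1]
T3·…·T1 = [10/13 12/13 6; -24/13 5/13 -4; 0 0 1]
T4·…·T1 = [22/13 19/26 8; -24/13 5/13 -4; 0 0 1]
T5·…·T1 = [-6/13 97/130 8/5; -32/13 -23/65 -44/5; 0 0 1]

T = [-6/13 97/130 8/5; -32/13 -23/65 -44/5; 0 0 1]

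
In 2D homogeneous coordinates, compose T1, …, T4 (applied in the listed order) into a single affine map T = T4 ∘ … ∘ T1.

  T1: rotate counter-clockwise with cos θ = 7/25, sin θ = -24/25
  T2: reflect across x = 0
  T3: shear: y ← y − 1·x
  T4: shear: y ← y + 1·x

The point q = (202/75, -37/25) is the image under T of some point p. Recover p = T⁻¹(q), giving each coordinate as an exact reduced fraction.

T1 = [7/25 24/25 0; -24/25 7/25 0; 0 0 1]
T2·T1 = [-7/25 -24/25 0; -24/25 7/25 0; 0 0 1]
T3·…·T1 = [-7/25 -24/25 0; -17/25 31/25 0; 0 0 1]
T4·…·T1 = [-7/25 -24/25 0; -24/25 7/25 0; 0 0 1]
det M = -1; M⁻¹ = [-7/25 -24/25 0; -24/25 7/25 0; 0 0 1]
M⁻¹ · (202/75, -37/25)ᵀ = (2/3, -3)ᵀ

p = (2/3, -3)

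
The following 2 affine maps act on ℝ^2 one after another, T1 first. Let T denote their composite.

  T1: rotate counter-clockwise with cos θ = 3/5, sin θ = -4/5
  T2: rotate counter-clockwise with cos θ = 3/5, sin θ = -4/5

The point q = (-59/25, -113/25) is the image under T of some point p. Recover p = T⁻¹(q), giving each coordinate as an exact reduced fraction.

T1 = [3/5 4/5 0; -4/5 3/5 0; 0 0 1]
T2·T1 = [-7/25 24/25 0; -24/25 -7/25 0; 0 0 1]
det M = 1; M⁻¹ = [-7/25 -24/25 0; 24/25 -7/25 0; 0 0 1]
M⁻¹ · (-59/25, -113/25)ᵀ = (5, -1)ᵀ

p = (5, -1)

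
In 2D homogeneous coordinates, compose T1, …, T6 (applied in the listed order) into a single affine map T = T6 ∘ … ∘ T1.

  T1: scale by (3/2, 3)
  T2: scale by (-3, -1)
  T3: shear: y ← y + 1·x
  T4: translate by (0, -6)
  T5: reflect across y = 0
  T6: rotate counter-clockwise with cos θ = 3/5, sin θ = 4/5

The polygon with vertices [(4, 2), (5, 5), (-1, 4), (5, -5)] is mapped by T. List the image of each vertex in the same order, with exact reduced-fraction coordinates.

T1 scale by (3/2, 3): (4, 2) → (6, 6); (5, 5) → (15/2, 15); (-1, 4) → (-3/2, 12); (5, -5) → (15/2, -15)
T2 scale by (-3, -1): (6, 6) → (-18, -6); (15/2, 15) → (-45/2, -15); (-3/2, 12) → (9/2, -12); (15/2, -15) → (-45/2, 15)
T3 shear: y ← y + 1·x: (-18, -6) → (-18, -24); (-45/2, -15) → (-45/2, -75/2); (9/2, -12) → (9/2, -15/2); (-45/2, 15) → (-45/2, -15/2)
T4 translate by (0, -6): (-18, -24) → (-18, -30); (-45/2, -75/2) → (-45/2, -87/2); (9/2, -15/2) → (9/2, -27/2); (-45/2, -15/2) → (-45/2, -27/2)
T5 reflect across y = 0: (-18, -30) → (-18, 30); (-45/2, -87/2) → (-45/2, 87/2); (9/2, -27/2) → (9/2, 27/2); (-45/2, -27/2) → (-45/2, 27/2)
T6 rotate counter-clockwise with cos θ = 3/5, sin θ = 4/5: (-18, 30) → (-174/5, 18/5); (-45/2, 87/2) → (-483/10, 81/10); (9/2, 27/2) → (-81/10, 117/10); (-45/2, 27/2) → (-243/10, -99/10)

image vertices: (-174/5, 18/5), (-483/10, 81/10), (-81/10, 117/10), (-243/10, -99/10)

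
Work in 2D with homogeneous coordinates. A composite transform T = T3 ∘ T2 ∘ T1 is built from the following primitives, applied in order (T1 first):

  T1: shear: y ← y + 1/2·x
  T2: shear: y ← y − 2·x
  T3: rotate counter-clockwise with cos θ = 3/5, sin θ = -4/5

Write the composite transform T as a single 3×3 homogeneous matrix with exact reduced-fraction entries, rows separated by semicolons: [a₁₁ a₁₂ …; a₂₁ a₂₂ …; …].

T1 = [1 0 0; 1/2 1 0; 0 0 1]
T2·T1 = [1 0 0; -3/2 1 0; 0 0 1]
T3·…·T1 = [-3/5 4/5 0; -17/10 3/5 0; 0 0 1]

T = [-3/5 4/5 0; -17/10 3/5 0; 0 0 1]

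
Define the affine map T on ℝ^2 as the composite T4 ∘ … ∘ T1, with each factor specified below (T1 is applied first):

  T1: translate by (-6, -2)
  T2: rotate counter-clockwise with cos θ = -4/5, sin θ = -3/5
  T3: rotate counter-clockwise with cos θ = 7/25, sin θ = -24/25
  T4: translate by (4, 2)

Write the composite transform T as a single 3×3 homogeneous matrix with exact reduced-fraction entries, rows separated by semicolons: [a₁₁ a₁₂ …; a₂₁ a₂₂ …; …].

T = [-4/5 -3/5 10; 3/5 -4/5 0; 0 0 1]

T1 = [1 0 -6; 0 1 -2; 0 0 1]
T2·T1 = [-4/5 3/5 18/5; -3/5 -4/5 26/5; 0 0 1]
T3·…·T1 = [-4/5 -3/5 6; 3/5 -4/5 -2; 0 0 1]
T4·…·T1 = [-4/5 -3/5 10; 3/5 -4/5 0; 0 0 1]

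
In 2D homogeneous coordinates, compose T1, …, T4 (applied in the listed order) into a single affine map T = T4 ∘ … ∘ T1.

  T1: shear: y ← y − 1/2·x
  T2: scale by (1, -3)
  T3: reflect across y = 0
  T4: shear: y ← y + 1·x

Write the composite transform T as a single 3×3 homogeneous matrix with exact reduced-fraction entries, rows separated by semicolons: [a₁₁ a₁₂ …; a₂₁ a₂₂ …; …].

T = [1 0 0; -1/2 3 0; 0 0 1]

T1 = [1 0 0; -1/2 1 0; 0 0 1]
T2·T1 = [1 0 0; 3/2 -3 0; 0 0 1]
T3·…·T1 = [1 0 0; -3/2 3 0; 0 0 1]
T4·…·T1 = [1 0 0; -1/2 3 0; 0 0 1]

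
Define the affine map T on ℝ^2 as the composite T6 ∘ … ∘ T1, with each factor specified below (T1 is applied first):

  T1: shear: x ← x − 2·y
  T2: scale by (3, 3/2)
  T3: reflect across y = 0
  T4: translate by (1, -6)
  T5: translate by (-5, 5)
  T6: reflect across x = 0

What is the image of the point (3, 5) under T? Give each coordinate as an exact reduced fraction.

T1 shear: x ← x − 2·y: (3, 5) → (-7, 5)
T2 scale by (3, 3/2): (-7, 5) → (-21, 15/2)
T3 reflect across y = 0: (-21, 15/2) → (-21, -15/2)
T4 translate by (1, -6): (-21, -15/2) → (-20, -27/2)
T5 translate by (-5, 5): (-20, -27/2) → (-25, -17/2)
T6 reflect across x = 0: (-25, -17/2) → (25, -17/2)

T(p) = (25, -17/2)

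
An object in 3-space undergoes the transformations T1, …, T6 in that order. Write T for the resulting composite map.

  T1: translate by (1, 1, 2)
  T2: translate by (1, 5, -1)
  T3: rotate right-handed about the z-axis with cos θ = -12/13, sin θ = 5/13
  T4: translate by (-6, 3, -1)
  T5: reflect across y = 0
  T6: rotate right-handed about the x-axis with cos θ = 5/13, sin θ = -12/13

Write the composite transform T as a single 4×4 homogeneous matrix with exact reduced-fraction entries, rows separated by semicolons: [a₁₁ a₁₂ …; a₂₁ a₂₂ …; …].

T1 = [1 0 0 1; 0 1 0 1; 0 0 1 2; 0 0 0 1]
T2·T1 = [1 0 0 2; 0 1 0 6; 0 0 1 1; 0 0 0 1]
T3·…·T1 = [-12/13 -5/13 0 -54/13; 5/13 -12/13 0 -62/13; 0 0 1 1; 0 0 0 1]
T4·…·T1 = [-12/13 -5/13 0 -132/13; 5/13 -12/13 0 -23/13; 0 0 1 0; 0 0 0 1]
T5·…·T1 = [-12/13 -5/13 0 -132/13; -5/13 12/13 0 23/13; 0 0 1 0; 0 0 0 1]
T6·…·T1 = [-12/13 -5/13 0 -132/13; -25/169 60/169 12/13 115/169; 60/169 -144/169 5/13 -276/169; 0 0 0 1]

T = [-12/13 -5/13 0 -132/13; -25/169 60/169 12/13 115/169; 60/169 -144/169 5/13 -276/169; 0 0 0 1]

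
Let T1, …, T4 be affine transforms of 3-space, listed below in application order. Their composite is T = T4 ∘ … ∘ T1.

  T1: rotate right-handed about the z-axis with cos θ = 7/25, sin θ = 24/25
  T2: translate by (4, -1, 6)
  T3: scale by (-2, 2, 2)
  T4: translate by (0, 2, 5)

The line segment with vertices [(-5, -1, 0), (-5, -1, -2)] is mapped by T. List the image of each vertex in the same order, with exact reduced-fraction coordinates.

T1 rotate right-handed about the z-axis with cos θ = 7/25, sin θ = 24/25: (-5, -1, 0) → (-11/25, -127/25, 0); (-5, -1, -2) → (-11/25, -127/25, -2)
T2 translate by (4, -1, 6): (-11/25, -127/25, 0) → (89/25, -152/25, 6); (-11/25, -127/25, -2) → (89/25, -152/25, 4)
T3 scale by (-2, 2, 2): (89/25, -152/25, 6) → (-178/25, -304/25, 12); (89/25, -152/25, 4) → (-178/25, -304/25, 8)
T4 translate by (0, 2, 5): (-178/25, -304/25, 12) → (-178/25, -254/25, 17); (-178/25, -304/25, 8) → (-178/25, -254/25, 13)

image vertices: (-178/25, -254/25, 17), (-178/25, -254/25, 13)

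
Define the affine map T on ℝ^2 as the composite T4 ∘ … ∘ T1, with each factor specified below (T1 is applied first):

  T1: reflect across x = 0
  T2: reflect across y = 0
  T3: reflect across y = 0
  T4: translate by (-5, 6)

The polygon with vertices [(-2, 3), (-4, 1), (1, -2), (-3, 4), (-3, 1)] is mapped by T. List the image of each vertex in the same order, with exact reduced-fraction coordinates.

image vertices: (-3, 9), (-1, 7), (-6, 4), (-2, 10), (-2, 7)

T1 reflect across x = 0: (-2, 3) → (2, 3); (-4, 1) → (4, 1); (1, -2) → (-1, -2); (-3, 4) → (3, 4); (-3, 1) → (3, 1)
T2 reflect across y = 0: (2, 3) → (2, -3); (4, 1) → (4, -1); (-1, -2) → (-1, 2); (3, 4) → (3, -4); (3, 1) → (3, -1)
T3 reflect across y = 0: (2, -3) → (2, 3); (4, -1) → (4, 1); (-1, 2) → (-1, -2); (3, -4) → (3, 4); (3, -1) → (3, 1)
T4 translate by (-5, 6): (2, 3) → (-3, 9); (4, 1) → (-1, 7); (-1, -2) → (-6, 4); (3, 4) → (-2, 10); (3, 1) → (-2, 7)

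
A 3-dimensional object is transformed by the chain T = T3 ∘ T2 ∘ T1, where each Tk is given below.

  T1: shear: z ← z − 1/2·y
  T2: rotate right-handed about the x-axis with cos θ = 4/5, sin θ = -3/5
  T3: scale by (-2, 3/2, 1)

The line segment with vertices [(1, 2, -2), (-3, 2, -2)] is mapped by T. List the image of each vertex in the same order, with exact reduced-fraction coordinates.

image vertices: (-2, -3/10, -18/5), (6, -3/10, -18/5)

T1 shear: z ← z − 1/2·y: (1, 2, -2) → (1, 2, -3); (-3, 2, -2) → (-3, 2, -3)
T2 rotate right-handed about the x-axis with cos θ = 4/5, sin θ = -3/5: (1, 2, -3) → (1, -1/5, -18/5); (-3, 2, -3) → (-3, -1/5, -18/5)
T3 scale by (-2, 3/2, 1): (1, -1/5, -18/5) → (-2, -3/10, -18/5); (-3, -1/5, -18/5) → (6, -3/10, -18/5)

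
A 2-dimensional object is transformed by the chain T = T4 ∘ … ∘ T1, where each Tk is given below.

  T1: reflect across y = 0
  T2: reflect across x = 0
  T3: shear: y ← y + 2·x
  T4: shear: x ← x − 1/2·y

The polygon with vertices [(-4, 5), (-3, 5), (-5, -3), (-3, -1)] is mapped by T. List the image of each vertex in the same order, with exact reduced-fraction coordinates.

T1 reflect across y = 0: (-4, 5) → (-4, -5); (-3, 5) → (-3, -5); (-5, -3) → (-5, 3); (-3, -1) → (-3, 1)
T2 reflect across x = 0: (-4, -5) → (4, -5); (-3, -5) → (3, -5); (-5, 3) → (5, 3); (-3, 1) → (3, 1)
T3 shear: y ← y + 2·x: (4, -5) → (4, 3); (3, -5) → (3, 1); (5, 3) → (5, 13); (3, 1) → (3, 7)
T4 shear: x ← x − 1/2·y: (4, 3) → (5/2, 3); (3, 1) → (5/2, 1); (5, 13) → (-3/2, 13); (3, 7) → (-1/2, 7)

image vertices: (5/2, 3), (5/2, 1), (-3/2, 13), (-1/2, 7)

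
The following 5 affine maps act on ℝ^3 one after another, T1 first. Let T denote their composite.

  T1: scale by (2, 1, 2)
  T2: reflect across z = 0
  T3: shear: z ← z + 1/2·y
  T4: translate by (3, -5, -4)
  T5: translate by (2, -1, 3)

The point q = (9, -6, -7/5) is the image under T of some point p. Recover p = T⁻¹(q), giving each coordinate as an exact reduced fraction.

T1 = [2 0 0 0; 0 1 0 0; 0 0 2 0; 0 0 0 1]
T2·T1 = [2 0 0 0; 0 1 0 0; 0 0 -2 0; 0 0 0 1]
T3·…·T1 = [2 0 0 0; 0 1 0 0; 0 1/2 -2 0; 0 0 0 1]
T4·…·T1 = [2 0 0 3; 0 1 0 -5; 0 1/2 -2 -4; 0 0 0 1]
T5·…·T1 = [2 0 0 5; 0 1 0 -6; 0 1/2 -2 -1; 0 0 0 1]
det M = -4; M⁻¹ = [1/2 0 0 -5/2; 0 1 0 6; 0 1/4 -1/2 1; 0 0 0 1]
M⁻¹ · (9, -6, -7/5)ᵀ = (2, 0, 1/5)ᵀ

p = (2, 0, 1/5)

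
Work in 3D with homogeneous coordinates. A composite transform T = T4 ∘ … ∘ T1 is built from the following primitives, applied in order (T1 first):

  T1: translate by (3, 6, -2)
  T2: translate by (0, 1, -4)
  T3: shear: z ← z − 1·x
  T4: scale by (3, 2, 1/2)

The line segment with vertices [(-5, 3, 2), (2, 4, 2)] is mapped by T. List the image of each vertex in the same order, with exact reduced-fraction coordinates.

image vertices: (-6, 20, -1), (15, 22, -9/2)

T1 translate by (3, 6, -2): (-5, 3, 2) → (-2, 9, 0); (2, 4, 2) → (5, 10, 0)
T2 translate by (0, 1, -4): (-2, 9, 0) → (-2, 10, -4); (5, 10, 0) → (5, 11, -4)
T3 shear: z ← z − 1·x: (-2, 10, -4) → (-2, 10, -2); (5, 11, -4) → (5, 11, -9)
T4 scale by (3, 2, 1/2): (-2, 10, -2) → (-6, 20, -1); (5, 11, -9) → (15, 22, -9/2)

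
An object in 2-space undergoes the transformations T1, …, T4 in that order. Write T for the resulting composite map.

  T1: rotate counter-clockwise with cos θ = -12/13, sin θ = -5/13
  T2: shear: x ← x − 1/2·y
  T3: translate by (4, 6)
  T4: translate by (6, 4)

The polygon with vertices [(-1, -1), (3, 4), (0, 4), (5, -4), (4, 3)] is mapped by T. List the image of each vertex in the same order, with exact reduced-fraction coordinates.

image vertices: (257/26, 147/13), (291/26, 67/13), (174/13, 82/13), (77/26, 153/13), (125/13, 74/13)

T1 rotate counter-clockwise with cos θ = -12/13, sin θ = -5/13: (-1, -1) → (7/13, 17/13); (3, 4) → (-16/13, -63/13); (0, 4) → (20/13, -48/13); (5, -4) → (-80/13, 23/13); (4, 3) → (-33/13, -56/13)
T2 shear: x ← x − 1/2·y: (7/13, 17/13) → (-3/26, 17/13); (-16/13, -63/13) → (31/26, -63/13); (20/13, -48/13) → (44/13, -48/13); (-80/13, 23/13) → (-183/26, 23/13); (-33/13, -56/13) → (-5/13, -56/13)
T3 translate by (4, 6): (-3/26, 17/13) → (101/26, 95/13); (31/26, -63/13) → (135/26, 15/13); (44/13, -48/13) → (96/13, 30/13); (-183/26, 23/13) → (-79/26, 101/13); (-5/13, -56/13) → (47/13, 22/13)
T4 translate by (6, 4): (101/26, 95/13) → (257/26, 147/13); (135/26, 15/13) → (291/26, 67/13); (96/13, 30/13) → (174/13, 82/13); (-79/26, 101/13) → (77/26, 153/13); (47/13, 22/13) → (125/13, 74/13)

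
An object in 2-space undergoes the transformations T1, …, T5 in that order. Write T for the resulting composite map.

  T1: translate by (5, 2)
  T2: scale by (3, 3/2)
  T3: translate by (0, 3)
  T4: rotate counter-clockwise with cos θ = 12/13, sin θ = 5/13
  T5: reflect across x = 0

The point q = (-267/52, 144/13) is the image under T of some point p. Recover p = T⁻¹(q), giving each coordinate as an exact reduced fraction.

p = (-2, 3/2)

T1 = [1 0 5; 0 1 2; 0 0 1]
T2·T1 = [3 0 15; 0 3/2 3; 0 0 1]
T3·…·T1 = [3 0 15; 0 3/2 6; 0 0 1]
T4·…·T1 = [36/13 -15/26 150/13; 15/13 18/13 147/13; 0 0 1]
T5·…·T1 = [-36/13 15/26 -150/13; 15/13 18/13 147/13; 0 0 1]
det M = -9/2; M⁻¹ = [-4/13 5/39 -5; 10/39 8/13 -4; 0 0 1]
M⁻¹ · (-267/52, 144/13)ᵀ = (-2, 3/2)ᵀ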